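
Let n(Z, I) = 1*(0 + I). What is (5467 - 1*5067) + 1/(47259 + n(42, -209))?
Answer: 18820001/47050 ≈ 400.00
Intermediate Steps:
n(Z, I) = I (n(Z, I) = 1*I = I)
(5467 - 1*5067) + 1/(47259 + n(42, -209)) = (5467 - 1*5067) + 1/(47259 - 209) = (5467 - 5067) + 1/47050 = 400 + 1/47050 = 18820001/47050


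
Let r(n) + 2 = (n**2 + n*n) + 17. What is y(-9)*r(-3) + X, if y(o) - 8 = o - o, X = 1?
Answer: 265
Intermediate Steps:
r(n) = 15 + 2*n**2 (r(n) = -2 + ((n**2 + n*n) + 17) = -2 + ((n**2 + n**2) + 17) = -2 + (2*n**2 + 17) = -2 + (17 + 2*n**2) = 15 + 2*n**2)
y(o) = 8 (y(o) = 8 + (o - o) = 8 + 0 = 8)
y(-9)*r(-3) + X = 8*(15 + 2*(-3)**2) + 1 = 8*(15 + 2*9) + 1 = 8*(15 + 18) + 1 = 8*33 + 1 = 264 + 1 = 265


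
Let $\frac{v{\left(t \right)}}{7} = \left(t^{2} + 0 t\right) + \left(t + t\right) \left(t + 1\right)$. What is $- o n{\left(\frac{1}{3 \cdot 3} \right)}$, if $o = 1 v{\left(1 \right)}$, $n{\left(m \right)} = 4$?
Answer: $-140$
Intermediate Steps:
$v{\left(t \right)} = 7 t^{2} + 14 t \left(1 + t\right)$ ($v{\left(t \right)} = 7 \left(\left(t^{2} + 0 t\right) + \left(t + t\right) \left(t + 1\right)\right) = 7 \left(\left(t^{2} + 0\right) + 2 t \left(1 + t\right)\right) = 7 \left(t^{2} + 2 t \left(1 + t\right)\right) = 7 t^{2} + 14 t \left(1 + t\right)$)
$o = 35$ ($o = 1 \cdot 7 \cdot 1 \left(2 + 3 \cdot 1\right) = 1 \cdot 7 \cdot 1 \left(2 + 3\right) = 1 \cdot 7 \cdot 1 \cdot 5 = 1 \cdot 35 = 35$)
$- o n{\left(\frac{1}{3 \cdot 3} \right)} = - 35 \cdot 4 = \left(-1\right) 140 = -140$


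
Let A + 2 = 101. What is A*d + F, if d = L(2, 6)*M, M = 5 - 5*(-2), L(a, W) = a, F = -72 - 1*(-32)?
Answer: 2930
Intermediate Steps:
F = -40 (F = -72 + 32 = -40)
M = 15 (M = 5 + 10 = 15)
d = 30 (d = 2*15 = 30)
A = 99 (A = -2 + 101 = 99)
A*d + F = 99*30 - 40 = 2970 - 40 = 2930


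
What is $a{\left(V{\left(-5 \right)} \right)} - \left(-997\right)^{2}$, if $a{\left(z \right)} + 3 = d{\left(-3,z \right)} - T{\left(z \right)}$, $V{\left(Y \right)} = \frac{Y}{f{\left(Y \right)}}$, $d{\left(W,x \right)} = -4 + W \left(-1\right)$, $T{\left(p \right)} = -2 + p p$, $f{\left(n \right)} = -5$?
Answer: $-994012$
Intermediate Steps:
$T{\left(p \right)} = -2 + p^{2}$
$d{\left(W,x \right)} = -4 - W$
$V{\left(Y \right)} = - \frac{Y}{5}$ ($V{\left(Y \right)} = \frac{Y}{-5} = Y \left(- \frac{1}{5}\right) = - \frac{Y}{5}$)
$a{\left(z \right)} = -2 - z^{2}$ ($a{\left(z \right)} = -3 - \left(-1 + z^{2}\right) = -2 - z^{2}$)
$a{\left(V{\left(-5 \right)} \right)} - \left(-997\right)^{2} = \left(-2 - \left(\left(- \frac{1}{5}\right) \left(-5\right)\right)^{2}\right) - \left(-997\right)^{2} = \left(-2 - 1^{2}\right) - 994009 = \left(-2 - 1\right) - 994009 = -3 - 994009 = -994012$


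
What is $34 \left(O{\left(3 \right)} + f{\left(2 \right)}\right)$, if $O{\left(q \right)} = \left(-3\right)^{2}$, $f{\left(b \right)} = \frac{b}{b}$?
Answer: $340$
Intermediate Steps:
$f{\left(b \right)} = 1$
$O{\left(q \right)} = 9$
$34 \left(O{\left(3 \right)} + f{\left(2 \right)}\right) = 34 \left(9 + 1\right) = 34 \cdot 10 = 340$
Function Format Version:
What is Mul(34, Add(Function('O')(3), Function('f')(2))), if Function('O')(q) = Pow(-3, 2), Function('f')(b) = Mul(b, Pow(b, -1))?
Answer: 340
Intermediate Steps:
Function('f')(b) = 1
Function('O')(q) = 9
Mul(34, Add(Function('O')(3), Function('f')(2))) = Mul(34, Add(9, 1)) = Mul(34, 10) = 340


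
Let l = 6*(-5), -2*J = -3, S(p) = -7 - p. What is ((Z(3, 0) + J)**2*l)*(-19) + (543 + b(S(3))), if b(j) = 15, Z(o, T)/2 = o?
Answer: 65241/2 ≈ 32621.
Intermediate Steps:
Z(o, T) = 2*o
J = 3/2 (J = -1/2*(-3) = 3/2 ≈ 1.5000)
l = -30
((Z(3, 0) + J)**2*l)*(-19) + (543 + b(S(3))) = ((2*3 + 3/2)**2*(-30))*(-19) + (543 + 15) = ((6 + 3/2)**2*(-30))*(-19) + 558 = ((15/2)**2*(-30))*(-19) + 558 = ((225/4)*(-30))*(-19) + 558 = -3375/2*(-19) + 558 = 64125/2 + 558 = 65241/2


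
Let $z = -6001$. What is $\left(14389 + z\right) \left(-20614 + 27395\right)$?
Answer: $56879028$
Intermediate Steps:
$\left(14389 + z\right) \left(-20614 + 27395\right) = \left(14389 - 6001\right) \left(-20614 + 27395\right) = 8388 \cdot 6781 = 56879028$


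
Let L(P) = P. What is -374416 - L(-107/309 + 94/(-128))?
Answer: -7404429445/19776 ≈ -3.7442e+5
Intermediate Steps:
-374416 - L(-107/309 + 94/(-128)) = -374416 - (-107/309 + 94/(-128)) = -374416 - (-107*1/309 + 94*(-1/128)) = -374416 - (-107/309 - 47/64) = -374416 - 1*(-21371/19776) = -374416 + 21371/19776 = -7404429445/19776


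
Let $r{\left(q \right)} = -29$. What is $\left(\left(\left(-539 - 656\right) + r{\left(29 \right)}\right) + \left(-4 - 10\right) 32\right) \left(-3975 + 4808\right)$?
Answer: $-1392776$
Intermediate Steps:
$\left(\left(\left(-539 - 656\right) + r{\left(29 \right)}\right) + \left(-4 - 10\right) 32\right) \left(-3975 + 4808\right) = \left(\left(\left(-539 - 656\right) - 29\right) + \left(-4 - 10\right) 32\right) \left(-3975 + 4808\right) = \left(\left(\left(-539 - 656\right) - 29\right) - 448\right) 833 = \left(\left(-1195 - 29\right) - 448\right) 833 = \left(-1224 - 448\right) 833 = \left(-1672\right) 833 = -1392776$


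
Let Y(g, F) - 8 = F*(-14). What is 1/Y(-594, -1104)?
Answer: 1/15464 ≈ 6.4666e-5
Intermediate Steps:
Y(g, F) = 8 - 14*F (Y(g, F) = 8 + F*(-14) = 8 - 14*F)
1/Y(-594, -1104) = 1/(8 - 14*(-1104)) = 1/(8 + 15456) = 1/15464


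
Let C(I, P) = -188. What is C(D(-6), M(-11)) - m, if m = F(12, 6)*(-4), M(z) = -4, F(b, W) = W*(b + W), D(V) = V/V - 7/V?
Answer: 244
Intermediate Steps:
D(V) = 1 - 7/V
F(b, W) = W*(W + b)
m = -432 (m = (6*(6 + 12))*(-4) = (6*18)*(-4) = 108*(-4) = -432)
C(D(-6), M(-11)) - m = -188 - 1*(-432) = -188 + 432 = 244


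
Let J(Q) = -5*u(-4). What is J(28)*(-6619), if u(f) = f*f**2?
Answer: -2118080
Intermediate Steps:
u(f) = f**3
J(Q) = 320 (J(Q) = -5*(-4)**3 = -5*(-64) = 320)
J(28)*(-6619) = 320*(-6619) = -2118080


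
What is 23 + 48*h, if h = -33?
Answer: -1561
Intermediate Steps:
23 + 48*h = 23 + 48*(-33) = 23 - 1584 = -1561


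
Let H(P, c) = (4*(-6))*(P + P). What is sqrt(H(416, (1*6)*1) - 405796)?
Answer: 2*I*sqrt(106441) ≈ 652.51*I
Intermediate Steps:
H(P, c) = -48*P
sqrt(H(416, (1*6)*1) - 405796) = sqrt(-48*416 - 405796) = sqrt(-19968 - 405796) = sqrt(-425764) = 2*I*sqrt(106441)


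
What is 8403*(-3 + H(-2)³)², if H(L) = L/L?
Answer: 33612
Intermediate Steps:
H(L) = 1
8403*(-3 + H(-2)³)² = 8403*(-3 + 1³)² = 8403*(-3 + 1)² = 8403*(-2)² = 8403*4 = 33612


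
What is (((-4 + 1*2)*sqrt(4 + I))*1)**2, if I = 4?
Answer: 32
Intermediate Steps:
(((-4 + 1*2)*sqrt(4 + I))*1)**2 = (((-4 + 1*2)*sqrt(4 + 4))*1)**2 = (((-4 + 2)*sqrt(8))*1)**2 = (-4*sqrt(2)*1)**2 = (-4*sqrt(2))**2 = 32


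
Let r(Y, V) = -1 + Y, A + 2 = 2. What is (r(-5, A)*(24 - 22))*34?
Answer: -408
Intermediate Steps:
A = 0 (A = -2 + 2 = 0)
(r(-5, A)*(24 - 22))*34 = ((-1 - 5)*(24 - 22))*34 = -6*2*34 = -12*34 = -408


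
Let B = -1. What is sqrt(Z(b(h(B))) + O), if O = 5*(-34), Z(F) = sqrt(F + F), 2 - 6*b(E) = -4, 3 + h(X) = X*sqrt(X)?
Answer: sqrt(-170 + sqrt(2)) ≈ 12.984*I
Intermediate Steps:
h(X) = -3 + X**(3/2) (h(X) = -3 + X*sqrt(X) = -3 + X**(3/2))
b(E) = 1 (b(E) = 1/3 - 1/6*(-4) = 1/3 + 2/3 = 1)
Z(F) = sqrt(2)*sqrt(F) (Z(F) = sqrt(2*F) = sqrt(2)*sqrt(F))
O = -170
sqrt(Z(b(h(B))) + O) = sqrt(sqrt(2)*sqrt(1) - 170) = sqrt(sqrt(2)*1 - 170) = sqrt(sqrt(2) - 170) = sqrt(-170 + sqrt(2))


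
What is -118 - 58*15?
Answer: -988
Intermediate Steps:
-118 - 58*15 = -118 - 870 = -988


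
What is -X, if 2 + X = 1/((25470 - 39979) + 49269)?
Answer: 69519/34760 ≈ 2.0000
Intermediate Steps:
X = -69519/34760 (X = -2 + 1/((25470 - 39979) + 49269) = -2 + 1/(-14509 + 49269) = -2 + 1/34760 = -69519/34760 ≈ -2.0000)
-X = -1*(-69519/34760) = 69519/34760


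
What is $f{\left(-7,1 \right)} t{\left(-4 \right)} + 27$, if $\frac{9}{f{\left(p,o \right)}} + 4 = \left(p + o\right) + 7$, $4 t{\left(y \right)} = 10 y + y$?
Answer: $60$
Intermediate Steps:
$t{\left(y \right)} = \frac{11 y}{4}$ ($t{\left(y \right)} = \frac{10 y + y}{4} = \frac{11 y}{4}$)
$f{\left(p,o \right)} = \frac{9}{3 + o + p}$ ($f{\left(p,o \right)} = \frac{9}{-4 + \left(\left(p + o\right) + 7\right)} = \frac{9}{-4 + \left(\left(o + p\right) + 7\right)} = \frac{9}{-4 + \left(7 + o + p\right)} = \frac{9}{3 + o + p}$)
$f{\left(-7,1 \right)} t{\left(-4 \right)} + 27 = \frac{9}{3 + 1 - 7} \cdot \frac{11}{4} \left(-4\right) + 27 = \frac{9}{-3} \left(-11\right) + 27 = 9 \left(- \frac{1}{3}\right) \left(-11\right) + 27 = \left(-3\right) \left(-11\right) + 27 = 33 + 27 = 60$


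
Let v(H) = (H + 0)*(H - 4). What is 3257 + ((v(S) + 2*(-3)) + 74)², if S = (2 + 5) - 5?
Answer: 7353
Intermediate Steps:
S = 2 (S = 7 - 5 = 2)
v(H) = H*(-4 + H)
3257 + ((v(S) + 2*(-3)) + 74)² = 3257 + ((2*(-4 + 2) + 2*(-3)) + 74)² = 3257 + ((2*(-2) - 6) + 74)² = 3257 + ((-4 - 6) + 74)² = 3257 + (-10 + 74)² = 3257 + 64² = 3257 + 4096 = 7353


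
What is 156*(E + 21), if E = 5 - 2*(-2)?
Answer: 4680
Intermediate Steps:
E = 9 (E = 5 + 4 = 9)
156*(E + 21) = 156*(9 + 21) = 156*30 = 4680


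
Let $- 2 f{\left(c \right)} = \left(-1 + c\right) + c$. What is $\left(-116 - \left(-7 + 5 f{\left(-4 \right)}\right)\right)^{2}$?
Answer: $\frac{69169}{4} \approx 17292.0$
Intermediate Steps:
$f{\left(c \right)} = \frac{1}{2} - c$ ($f{\left(c \right)} = - \frac{\left(-1 + c\right) + c}{2} = - \frac{-1 + 2 c}{2} = \frac{1}{2} - c$)
$\left(-116 - \left(-7 + 5 f{\left(-4 \right)}\right)\right)^{2} = \left(-116 + \left(7 - 5 \left(\frac{1}{2} - -4\right)\right)\right)^{2} = \left(-116 + \left(7 - 5 \left(\frac{1}{2} + 4\right)\right)\right)^{2} = \left(-116 + \left(7 - \frac{45}{2}\right)\right)^{2} = \left(-116 - \frac{31}{2}\right)^{2} = \left(- \frac{263}{2}\right)^{2} = \frac{69169}{4}$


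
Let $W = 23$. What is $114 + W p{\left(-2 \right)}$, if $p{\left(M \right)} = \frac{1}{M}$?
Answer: $\frac{205}{2} \approx 102.5$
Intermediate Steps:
$114 + W p{\left(-2 \right)} = 114 + \frac{23}{-2} = 114 + 23 \left(- \frac{1}{2}\right) = 114 - \frac{23}{2} = \frac{205}{2}$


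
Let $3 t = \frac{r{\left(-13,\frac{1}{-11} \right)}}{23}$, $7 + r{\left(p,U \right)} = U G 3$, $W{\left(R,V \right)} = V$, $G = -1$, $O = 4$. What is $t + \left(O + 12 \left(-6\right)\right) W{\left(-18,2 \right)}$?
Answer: $- \frac{103298}{759} \approx -136.1$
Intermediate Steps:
$r{\left(p,U \right)} = -7 - 3 U$ ($r{\left(p,U \right)} = -7 + U \left(-1\right) 3 = -7 + - U 3 = -7 - 3 U$)
$t = - \frac{74}{759}$ ($t = \frac{\left(-7 - \frac{3}{-11}\right) \frac{1}{23}}{3} = \frac{\left(-7 - - \frac{3}{11}\right) \frac{1}{23}}{3} = \frac{\left(-7 + \frac{3}{11}\right) \frac{1}{23}}{3} = \frac{\left(- \frac{74}{11}\right) \frac{1}{23}}{3} = \frac{1}{3} \left(- \frac{74}{253}\right) = - \frac{74}{759} \approx -0.097497$)
$t + \left(O + 12 \left(-6\right)\right) W{\left(-18,2 \right)} = - \frac{74}{759} + \left(4 + 12 \left(-6\right)\right) 2 = - \frac{74}{759} + \left(4 - 72\right) 2 = - \frac{74}{759} - 136 = - \frac{103298}{759}$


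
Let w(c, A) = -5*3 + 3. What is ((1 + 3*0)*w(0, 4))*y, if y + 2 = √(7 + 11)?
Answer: 24 - 36*√2 ≈ -26.912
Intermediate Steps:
w(c, A) = -12 (w(c, A) = -15 + 3 = -12)
y = -2 + 3*√2 (y = -2 + √(7 + 11) = -2 + √18 = -2 + 3*√2 ≈ 2.2426)
((1 + 3*0)*w(0, 4))*y = ((1 + 3*0)*(-12))*(-2 + 3*√2) = ((1 + 0)*(-12))*(-2 + 3*√2) = (1*(-12))*(-2 + 3*√2) = -12*(-2 + 3*√2) = 24 - 36*√2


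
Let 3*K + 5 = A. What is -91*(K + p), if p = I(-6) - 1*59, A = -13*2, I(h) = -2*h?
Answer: 15652/3 ≈ 5217.3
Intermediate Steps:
A = -26
K = -31/3 (K = -5/3 + (⅓)*(-26) = -5/3 - 26/3 = -31/3 ≈ -10.333)
p = -47 (p = -2*(-6) - 1*59 = 12 - 59 = -47)
-91*(K + p) = -91*(-31/3 - 47) = -91*(-172/3) = 15652/3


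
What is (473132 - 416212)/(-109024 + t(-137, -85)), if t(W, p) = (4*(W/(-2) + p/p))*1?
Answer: -28460/54373 ≈ -0.52342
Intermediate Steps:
t(W, p) = 4 - 2*W (t(W, p) = (4*(W*(-½) + 1))*1 = (4*(-W/2 + 1))*1 = (4*(1 - W/2))*1 = (4 - 2*W)*1 = 4 - 2*W)
(473132 - 416212)/(-109024 + t(-137, -85)) = (473132 - 416212)/(-109024 + (4 - 2*(-137))) = 56920/(-109024 + (4 + 274)) = 56920/(-109024 + 278) = 56920/(-108746) = 56920*(-1/108746) = -28460/54373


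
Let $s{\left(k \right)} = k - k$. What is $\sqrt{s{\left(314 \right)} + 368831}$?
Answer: $\sqrt{368831} \approx 607.31$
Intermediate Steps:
$s{\left(k \right)} = 0$
$\sqrt{s{\left(314 \right)} + 368831} = \sqrt{0 + 368831} = \sqrt{368831}$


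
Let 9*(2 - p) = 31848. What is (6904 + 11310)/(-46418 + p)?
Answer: -27321/74932 ≈ -0.36461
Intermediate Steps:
p = -10610/3 (p = 2 - 1/9*31848 = 2 - 10616/3 = -10610/3 ≈ -3536.7)
(6904 + 11310)/(-46418 + p) = (6904 + 11310)/(-46418 - 10610/3) = 18214/(-149864/3) = 18214*(-3/149864) = -27321/74932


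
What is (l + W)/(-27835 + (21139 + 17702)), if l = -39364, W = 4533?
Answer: -34831/11006 ≈ -3.1647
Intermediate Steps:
(l + W)/(-27835 + (21139 + 17702)) = (-39364 + 4533)/(-27835 + (21139 + 17702)) = -34831/(-27835 + 38841) = -34831/11006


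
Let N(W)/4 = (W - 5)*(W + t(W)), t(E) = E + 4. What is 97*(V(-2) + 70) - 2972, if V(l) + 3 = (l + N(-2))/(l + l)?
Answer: 7151/2 ≈ 3575.5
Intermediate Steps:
t(E) = 4 + E
N(W) = 4*(-5 + W)*(4 + 2*W) (N(W) = 4*((W - 5)*(W + (4 + W))) = 4*((-5 + W)*(4 + 2*W)) = 4*(-5 + W)*(4 + 2*W))
V(l) = -5/2 (V(l) = -3 + (l + (-80 - 24*(-2) + 8*(-2)**2))/(l + l) = -3 + (l + (-80 + 48 + 8*4))/((2*l)) = -3 + (l + (-80 + 48 + 32))*(1/(2*l)) = -3 + (l + 0)*(1/(2*l)) = -3 + l*(1/(2*l)) = -3 + 1/2 = -5/2)
97*(V(-2) + 70) - 2972 = 97*(-5/2 + 70) - 2972 = 97*(135/2) - 2972 = 13095/2 - 2972 = 7151/2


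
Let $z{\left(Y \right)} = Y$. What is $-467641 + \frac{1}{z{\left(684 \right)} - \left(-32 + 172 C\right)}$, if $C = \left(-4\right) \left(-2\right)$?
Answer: $- \frac{308643061}{660} \approx -4.6764 \cdot 10^{5}$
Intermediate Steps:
$C = 8$
$-467641 + \frac{1}{z{\left(684 \right)} - \left(-32 + 172 C\right)} = -467641 + \frac{1}{684 + \left(\left(-172\right) 8 + 32\right)} = -467641 + \frac{1}{684 + \left(-1376 + 32\right)} = -467641 + \frac{1}{684 - 1344} = -467641 + \frac{1}{-660} = -467641 - \frac{1}{660} = - \frac{308643061}{660}$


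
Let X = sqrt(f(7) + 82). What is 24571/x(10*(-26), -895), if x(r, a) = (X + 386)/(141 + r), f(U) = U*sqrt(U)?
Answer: -24571/(386/119 + sqrt(82 + 7*sqrt(7))/119) ≈ -7383.2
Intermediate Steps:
f(U) = U**(3/2)
X = sqrt(82 + 7*sqrt(7)) (X = sqrt(7**(3/2) + 82) = sqrt(7*sqrt(7) + 82) = sqrt(82 + 7*sqrt(7)) ≈ 10.026)
x(r, a) = (386 + sqrt(82 + 7*sqrt(7)))/(141 + r) (x(r, a) = (sqrt(82 + 7*sqrt(7)) + 386)/(141 + r) = (386 + sqrt(82 + 7*sqrt(7)))/(141 + r))
24571/x(10*(-26), -895) = 24571/(((386 + sqrt(82 + 7*sqrt(7)))/(141 + 10*(-26)))) = 24571/(((386 + sqrt(82 + 7*sqrt(7)))/(141 - 260))) = 24571/(((386 + sqrt(82 + 7*sqrt(7)))/(-119))) = 24571/((-(386 + sqrt(82 + 7*sqrt(7)))/119)) = 24571/(-386/119 - sqrt(82 + 7*sqrt(7))/119)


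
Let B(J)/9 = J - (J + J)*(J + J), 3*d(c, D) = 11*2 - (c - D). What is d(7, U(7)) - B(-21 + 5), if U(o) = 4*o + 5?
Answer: 9376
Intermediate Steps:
U(o) = 5 + 4*o
d(c, D) = 22/3 - c/3 + D/3 (d(c, D) = (11*2 - (c - D))/3 = (22 + (D - c))/3 = (22 + D - c)/3 = 22/3 - c/3 + D/3)
B(J) = -36*J² + 9*J (B(J) = 9*(J - (J + J)*(J + J)) = 9*(J - 2*J*2*J) = 9*(J - 4*J²) = -36*J² + 9*J)
d(7, U(7)) - B(-21 + 5) = (22/3 - ⅓*7 + (5 + 4*7)/3) - 9*(-21 + 5)*(1 - 4*(-21 + 5)) = (22/3 - 7/3 + (5 + 28)/3) - 9*(-16)*(1 - 4*(-16)) = (22/3 - 7/3 + (⅓)*33) - 9*(-16)*(1 + 64) = (22/3 - 7/3 + 11) - 9*(-16)*65 = 16 - 1*(-9360) = 16 + 9360 = 9376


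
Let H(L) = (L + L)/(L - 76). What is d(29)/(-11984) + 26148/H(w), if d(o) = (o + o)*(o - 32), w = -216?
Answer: 953130247/53928 ≈ 17674.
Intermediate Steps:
d(o) = 2*o*(-32 + o) (d(o) = (2*o)*(-32 + o) = 2*o*(-32 + o))
H(L) = 2*L/(-76 + L) (H(L) = (2*L)/(-76 + L) = 2*L/(-76 + L))
d(29)/(-11984) + 26148/H(w) = (2*29*(-32 + 29))/(-11984) + 26148/((2*(-216)/(-76 - 216))) = (2*29*(-3))*(-1/11984) + 26148/((2*(-216)/(-292))) = -174*(-1/11984) + 26148/((2*(-216)*(-1/292))) = 87/5992 + 26148/(108/73) = 87/5992 + 26148*(73/108) = 87/5992 + 159067/9 = 953130247/53928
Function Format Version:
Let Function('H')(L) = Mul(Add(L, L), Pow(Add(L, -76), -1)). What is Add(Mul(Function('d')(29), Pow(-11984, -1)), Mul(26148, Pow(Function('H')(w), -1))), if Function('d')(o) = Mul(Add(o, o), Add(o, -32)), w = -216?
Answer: Rational(953130247, 53928) ≈ 17674.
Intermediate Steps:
Function('d')(o) = Mul(2, o, Add(-32, o)) (Function('d')(o) = Mul(Mul(2, o), Add(-32, o)) = Mul(2, o, Add(-32, o)))
Function('H')(L) = Mul(2, L, Pow(Add(-76, L), -1)) (Function('H')(L) = Mul(Mul(2, L), Pow(Add(-76, L), -1)) = Mul(2, L, Pow(Add(-76, L), -1)))
Add(Mul(Function('d')(29), Pow(-11984, -1)), Mul(26148, Pow(Function('H')(w), -1))) = Add(Mul(Mul(2, 29, Add(-32, 29)), Pow(-11984, -1)), Mul(26148, Pow(Mul(2, -216, Pow(Add(-76, -216), -1)), -1))) = Add(Mul(Mul(2, 29, -3), Rational(-1, 11984)), Mul(26148, Pow(Mul(2, -216, Pow(-292, -1)), -1))) = Add(Mul(-174, Rational(-1, 11984)), Mul(26148, Pow(Mul(2, -216, Rational(-1, 292)), -1))) = Add(Rational(87, 5992), Mul(26148, Pow(Rational(108, 73), -1))) = Add(Rational(87, 5992), Mul(26148, Rational(73, 108))) = Add(Rational(87, 5992), Rational(159067, 9)) = Rational(953130247, 53928)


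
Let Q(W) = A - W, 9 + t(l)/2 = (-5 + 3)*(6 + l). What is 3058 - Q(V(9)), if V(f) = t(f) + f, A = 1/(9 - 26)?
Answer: 50814/17 ≈ 2989.1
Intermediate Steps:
t(l) = -42 - 4*l (t(l) = -18 + 2*((-5 + 3)*(6 + l)) = -18 + 2*(-2*(6 + l)) = -18 + 2*(-12 - 2*l) = -18 + (-24 - 4*l) = -42 - 4*l)
A = -1/17 (A = 1/(-17) = -1/17 ≈ -0.058824)
V(f) = -42 - 3*f (V(f) = (-42 - 4*f) + f = -42 - 3*f)
Q(W) = -1/17 - W
3058 - Q(V(9)) = 3058 - (-1/17 - (-42 - 3*9)) = 3058 - (-1/17 - (-42 - 27)) = 3058 - (-1/17 - 1*(-69)) = 3058 - (-1/17 + 69) = 3058 - 1*1172/17 = 3058 - 1172/17 = 50814/17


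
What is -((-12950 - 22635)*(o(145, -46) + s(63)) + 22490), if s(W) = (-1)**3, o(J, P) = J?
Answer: 5101750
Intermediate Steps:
s(W) = -1
-((-12950 - 22635)*(o(145, -46) + s(63)) + 22490) = -((-12950 - 22635)*(145 - 1) + 22490) = -(-35585*144 + 22490) = -(-5124240 + 22490) = -1*(-5101750) = 5101750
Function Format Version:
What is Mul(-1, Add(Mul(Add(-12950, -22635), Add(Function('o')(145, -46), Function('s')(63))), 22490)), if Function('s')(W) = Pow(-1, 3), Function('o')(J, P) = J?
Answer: 5101750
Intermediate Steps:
Function('s')(W) = -1
Mul(-1, Add(Mul(Add(-12950, -22635), Add(Function('o')(145, -46), Function('s')(63))), 22490)) = Mul(-1, Add(Mul(Add(-12950, -22635), Add(145, -1)), 22490)) = Mul(-1, Add(Mul(-35585, 144), 22490)) = Mul(-1, Add(-5124240, 22490)) = Mul(-1, -5101750) = 5101750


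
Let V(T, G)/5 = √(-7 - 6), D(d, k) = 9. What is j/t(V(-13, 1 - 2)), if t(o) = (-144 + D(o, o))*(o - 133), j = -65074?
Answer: -4327421/1215945 - 32537*I*√13/243189 ≈ -3.5589 - 0.4824*I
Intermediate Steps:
V(T, G) = 5*I*√13 (V(T, G) = 5*√(-7 - 6) = 5*√(-13) = 5*(I*√13) = 5*I*√13)
t(o) = 17955 - 135*o (t(o) = (-144 + 9)*(o - 133) = -135*(-133 + o) = 17955 - 135*o)
j/t(V(-13, 1 - 2)) = -65074/(17955 - 675*I*√13)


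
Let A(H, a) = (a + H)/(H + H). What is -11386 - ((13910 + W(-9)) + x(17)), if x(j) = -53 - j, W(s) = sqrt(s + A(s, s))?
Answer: -25226 - 2*I*sqrt(2) ≈ -25226.0 - 2.8284*I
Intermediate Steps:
A(H, a) = (H + a)/(2*H) (A(H, a) = (H + a)/((2*H)) = (H + a)*(1/(2*H)) = (H + a)/(2*H))
W(s) = sqrt(1 + s) (W(s) = sqrt(s + (s + s)/(2*s)) = sqrt(s + (2*s)/(2*s)) = sqrt(s + 1) = sqrt(1 + s))
-11386 - ((13910 + W(-9)) + x(17)) = -11386 - ((13910 + sqrt(1 - 9)) + (-53 - 1*17)) = -11386 - ((13910 + sqrt(-8)) + (-53 - 17)) = -11386 - ((13910 + 2*I*sqrt(2)) - 70) = -11386 - (13840 + 2*I*sqrt(2)) = -11386 + (-13840 - 2*I*sqrt(2)) = -25226 - 2*I*sqrt(2)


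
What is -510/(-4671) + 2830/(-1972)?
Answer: -2035535/1535202 ≈ -1.3259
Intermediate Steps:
-510/(-4671) + 2830/(-1972) = -510*(-1/4671) + 2830*(-1/1972) = 170/1557 - 1415/986 = -2035535/1535202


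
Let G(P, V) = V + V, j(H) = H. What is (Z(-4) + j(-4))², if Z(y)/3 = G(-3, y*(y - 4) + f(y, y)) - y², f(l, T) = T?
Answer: 13456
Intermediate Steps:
G(P, V) = 2*V
Z(y) = -3*y² + 6*y + 6*y*(-4 + y) (Z(y) = 3*(2*(y*(y - 4) + y) - y²) = 3*(2*(y*(-4 + y) + y) - y²) = 3*(2*(y + y*(-4 + y)) - y²) = 3*((2*y + 2*y*(-4 + y)) - y²) = 3*(-y² + 2*y + 2*y*(-4 + y)) = -3*y² + 6*y + 6*y*(-4 + y))
(Z(-4) + j(-4))² = (3*(-4)*(-6 - 4) - 4)² = (3*(-4)*(-10) - 4)² = (120 - 4)² = 116² = 13456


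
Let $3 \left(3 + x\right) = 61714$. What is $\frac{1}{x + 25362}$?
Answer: $\frac{3}{137791} \approx 2.1772 \cdot 10^{-5}$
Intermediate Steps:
$x = \frac{61705}{3}$ ($x = -3 + \frac{1}{3} \cdot 61714 = -3 + \frac{61714}{3} = \frac{61705}{3} \approx 20568.0$)
$\frac{1}{x + 25362} = \frac{1}{\frac{61705}{3} + 25362} = \frac{1}{\frac{137791}{3}} = \frac{3}{137791}$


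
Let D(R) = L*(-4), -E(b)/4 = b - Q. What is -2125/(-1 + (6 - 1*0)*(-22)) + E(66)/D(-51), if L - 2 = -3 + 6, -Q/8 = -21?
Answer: -2941/665 ≈ -4.4226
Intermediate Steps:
Q = 168 (Q = -8*(-21) = 168)
L = 5 (L = 2 + (-3 + 6) = 2 + 3 = 5)
E(b) = 672 - 4*b (E(b) = -4*(b - 1*168) = -4*(b - 168) = -4*(-168 + b) = 672 - 4*b)
D(R) = -20 (D(R) = 5*(-4) = -20)
-2125/(-1 + (6 - 1*0)*(-22)) + E(66)/D(-51) = -2125/(-1 + (6 - 1*0)*(-22)) + (672 - 4*66)/(-20) = -2125/(-1 + (6 + 0)*(-22)) + (672 - 264)*(-1/20) = -2125/(-1 + 6*(-22)) + 408*(-1/20) = -2125/(-1 - 132) - 102/5 = -2125/(-133) - 102/5 = -2125*(-1/133) - 102/5 = 2125/133 - 102/5 = -2941/665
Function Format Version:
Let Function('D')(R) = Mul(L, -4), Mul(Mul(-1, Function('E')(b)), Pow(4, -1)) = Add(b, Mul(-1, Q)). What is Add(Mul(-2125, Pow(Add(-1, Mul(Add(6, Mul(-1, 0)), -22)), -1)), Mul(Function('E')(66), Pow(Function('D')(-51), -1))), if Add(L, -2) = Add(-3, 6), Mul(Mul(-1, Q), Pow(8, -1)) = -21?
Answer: Rational(-2941, 665) ≈ -4.4226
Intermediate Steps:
Q = 168 (Q = Mul(-8, -21) = 168)
L = 5 (L = Add(2, Add(-3, 6)) = Add(2, 3) = 5)
Function('E')(b) = Add(672, Mul(-4, b)) (Function('E')(b) = Mul(-4, Add(b, Mul(-1, 168))) = Mul(-4, Add(b, -168)) = Mul(-4, Add(-168, b)) = Add(672, Mul(-4, b)))
Function('D')(R) = -20 (Function('D')(R) = Mul(5, -4) = -20)
Add(Mul(-2125, Pow(Add(-1, Mul(Add(6, Mul(-1, 0)), -22)), -1)), Mul(Function('E')(66), Pow(Function('D')(-51), -1))) = Add(Mul(-2125, Pow(Add(-1, Mul(Add(6, Mul(-1, 0)), -22)), -1)), Mul(Add(672, Mul(-4, 66)), Pow(-20, -1))) = Add(Mul(-2125, Pow(Add(-1, Mul(Add(6, 0), -22)), -1)), Mul(Add(672, -264), Rational(-1, 20))) = Add(Mul(-2125, Pow(Add(-1, Mul(6, -22)), -1)), Mul(408, Rational(-1, 20))) = Add(Mul(-2125, Pow(Add(-1, -132), -1)), Rational(-102, 5)) = Add(Mul(-2125, Pow(-133, -1)), Rational(-102, 5)) = Add(Mul(-2125, Rational(-1, 133)), Rational(-102, 5)) = Add(Rational(2125, 133), Rational(-102, 5)) = Rational(-2941, 665)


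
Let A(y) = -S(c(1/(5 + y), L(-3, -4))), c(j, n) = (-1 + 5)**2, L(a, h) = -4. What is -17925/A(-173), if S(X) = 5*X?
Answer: 3585/16 ≈ 224.06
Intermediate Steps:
c(j, n) = 16 (c(j, n) = 4**2 = 16)
A(y) = -80 (A(y) = -5*16 = -1*80 = -80)
-17925/A(-173) = -17925/(-80) = -17925*(-1/80) = 3585/16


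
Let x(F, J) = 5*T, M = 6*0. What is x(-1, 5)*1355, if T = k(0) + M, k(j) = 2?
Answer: 13550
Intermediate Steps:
M = 0
T = 2 (T = 2 + 0 = 2)
x(F, J) = 10 (x(F, J) = 5*2 = 10)
x(-1, 5)*1355 = 10*1355 = 13550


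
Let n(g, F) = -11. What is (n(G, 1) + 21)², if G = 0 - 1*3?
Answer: 100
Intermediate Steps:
G = -3 (G = 0 - 3 = -3)
(n(G, 1) + 21)² = (-11 + 21)² = 10² = 100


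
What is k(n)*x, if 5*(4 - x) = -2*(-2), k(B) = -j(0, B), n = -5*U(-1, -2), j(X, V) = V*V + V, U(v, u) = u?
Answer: -352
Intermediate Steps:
j(X, V) = V + V² (j(X, V) = V² + V = V + V²)
n = 10 (n = -5*(-2) = 10)
k(B) = -B*(1 + B)
x = 16/5 (x = 4 - (-2)*(-2)/5 = 4 - ⅕*4 = 4 - ⅘ = 16/5 ≈ 3.2000)
k(n)*x = -1*10*(1 + 10)*(16/5) = -1*10*11*(16/5) = -110*16/5 = -352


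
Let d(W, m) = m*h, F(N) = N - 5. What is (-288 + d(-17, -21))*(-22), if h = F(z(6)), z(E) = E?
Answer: 6798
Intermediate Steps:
F(N) = -5 + N
h = 1 (h = -5 + 6 = 1)
d(W, m) = m (d(W, m) = m*1 = m)
(-288 + d(-17, -21))*(-22) = (-288 - 21)*(-22) = -309*(-22) = 6798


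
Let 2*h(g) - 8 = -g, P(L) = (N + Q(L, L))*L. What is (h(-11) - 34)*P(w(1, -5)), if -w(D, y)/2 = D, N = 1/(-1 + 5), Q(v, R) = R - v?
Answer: 49/4 ≈ 12.250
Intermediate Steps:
N = ¼ (N = 1/4 = ¼ ≈ 0.25000)
w(D, y) = -2*D
P(L) = L/4 (P(L) = (¼ + (L - L))*L = (¼ + 0)*L = L/4)
h(g) = 4 - g/2 (h(g) = 4 + (-g)/2 = 4 - g/2)
(h(-11) - 34)*P(w(1, -5)) = ((4 - ½*(-11)) - 34)*((-2*1)/4) = ((4 + 11/2) - 34)*((¼)*(-2)) = (19/2 - 34)*(-½) = -49/2*(-½) = 49/4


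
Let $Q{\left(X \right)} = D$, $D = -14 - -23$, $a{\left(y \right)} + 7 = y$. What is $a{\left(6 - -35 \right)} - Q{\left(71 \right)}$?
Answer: $25$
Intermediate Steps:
$a{\left(y \right)} = -7 + y$
$D = 9$ ($D = -14 + 23 = 9$)
$Q{\left(X \right)} = 9$
$a{\left(6 - -35 \right)} - Q{\left(71 \right)} = \left(-7 + \left(6 - -35\right)\right) - 9 = \left(-7 + \left(6 + 35\right)\right) - 9 = \left(-7 + 41\right) - 9 = 34 - 9 = 25$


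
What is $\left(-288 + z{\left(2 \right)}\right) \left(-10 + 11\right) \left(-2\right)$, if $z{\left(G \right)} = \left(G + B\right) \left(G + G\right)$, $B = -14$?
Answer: $672$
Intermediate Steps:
$z{\left(G \right)} = 2 G \left(-14 + G\right)$ ($z{\left(G \right)} = \left(G - 14\right) \left(G + G\right) = \left(-14 + G\right) 2 G = 2 G \left(-14 + G\right)$)
$\left(-288 + z{\left(2 \right)}\right) \left(-10 + 11\right) \left(-2\right) = \left(-288 + 2 \cdot 2 \left(-14 + 2\right)\right) \left(-10 + 11\right) \left(-2\right) = \left(-288 + 2 \cdot 2 \left(-12\right)\right) 1 \left(-2\right) = \left(-288 - 48\right) \left(-2\right) = \left(-336\right) \left(-2\right) = 672$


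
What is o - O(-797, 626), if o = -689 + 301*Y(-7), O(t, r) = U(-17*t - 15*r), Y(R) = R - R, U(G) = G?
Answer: -4848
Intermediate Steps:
Y(R) = 0
O(t, r) = -17*t - 15*r
o = -689 (o = -689 + 301*0 = -689 + 0 = -689)
o - O(-797, 626) = -689 - (-17*(-797) - 15*626) = -689 - (13549 - 9390) = -689 - 1*4159 = -689 - 4159 = -4848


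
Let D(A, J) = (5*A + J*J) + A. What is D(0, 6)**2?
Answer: 1296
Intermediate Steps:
D(A, J) = J**2 + 6*A (D(A, J) = (5*A + J**2) + A = (J**2 + 5*A) + A = J**2 + 6*A)
D(0, 6)**2 = (6**2 + 6*0)**2 = (36 + 0)**2 = 36**2 = 1296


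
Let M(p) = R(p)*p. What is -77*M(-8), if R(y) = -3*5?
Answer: -9240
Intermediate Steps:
R(y) = -15
M(p) = -15*p
-77*M(-8) = -(-1155)*(-8) = -77*120 = -9240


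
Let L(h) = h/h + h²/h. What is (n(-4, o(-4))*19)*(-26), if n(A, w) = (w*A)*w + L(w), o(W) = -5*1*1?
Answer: 51376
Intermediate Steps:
L(h) = 1 + h
o(W) = -5 (o(W) = -5*1 = -5)
n(A, w) = 1 + w + A*w² (n(A, w) = (w*A)*w + (1 + w) = (A*w)*w + (1 + w) = A*w² + (1 + w) = 1 + w + A*w²)
(n(-4, o(-4))*19)*(-26) = ((1 - 5 - 4*(-5)²)*19)*(-26) = ((1 - 5 - 4*25)*19)*(-26) = ((1 - 5 - 100)*19)*(-26) = -104*19*(-26) = -1976*(-26) = 51376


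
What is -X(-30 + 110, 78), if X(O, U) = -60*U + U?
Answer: 4602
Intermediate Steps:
X(O, U) = -59*U
-X(-30 + 110, 78) = -(-59)*78 = -1*(-4602) = 4602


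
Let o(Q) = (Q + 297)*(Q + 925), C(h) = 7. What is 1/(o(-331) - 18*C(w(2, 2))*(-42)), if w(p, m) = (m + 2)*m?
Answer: -1/14904 ≈ -6.7096e-5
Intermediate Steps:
w(p, m) = m*(2 + m) (w(p, m) = (2 + m)*m = m*(2 + m))
o(Q) = (297 + Q)*(925 + Q)
1/(o(-331) - 18*C(w(2, 2))*(-42)) = 1/((274725 + (-331)² + 1222*(-331)) - 18*7*(-42)) = 1/((274725 + 109561 - 404482) - 126*(-42)) = 1/(-20196 + 5292) = 1/(-14904) = -1/14904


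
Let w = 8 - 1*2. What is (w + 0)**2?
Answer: 36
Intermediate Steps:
w = 6 (w = 8 - 2 = 6)
(w + 0)**2 = (6 + 0)**2 = 6**2 = 36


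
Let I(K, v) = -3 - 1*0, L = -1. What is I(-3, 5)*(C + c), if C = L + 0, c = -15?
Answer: 48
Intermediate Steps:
I(K, v) = -3 (I(K, v) = -3 + 0 = -3)
C = -1 (C = -1 + 0 = -1)
I(-3, 5)*(C + c) = -3*(-1 - 15) = -3*(-16) = 48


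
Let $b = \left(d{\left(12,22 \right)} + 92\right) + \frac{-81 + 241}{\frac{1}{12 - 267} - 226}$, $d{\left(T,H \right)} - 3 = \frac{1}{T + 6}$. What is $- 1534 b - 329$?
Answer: $- \frac{75238654238}{518679} \approx -1.4506 \cdot 10^{5}$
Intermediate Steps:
$d{\left(T,H \right)} = 3 + \frac{1}{6 + T}$ ($d{\left(T,H \right)} = 3 + \frac{1}{T + 6} = 3 + \frac{1}{6 + T}$)
$b = \frac{97872241}{1037358}$ ($b = \left(\frac{19 + 3 \cdot 12}{6 + 12} + 92\right) + \frac{-81 + 241}{\frac{1}{12 - 267} - 226} = \left(\frac{19 + 36}{18} + 92\right) + \frac{160}{\frac{1}{-255} - 226} = \left(\frac{1}{18} \cdot 55 + 92\right) + \frac{160}{- \frac{1}{255} - 226} = \left(\frac{55}{18} + 92\right) + \frac{160}{- \frac{57631}{255}} = \frac{1711}{18} + 160 \left(- \frac{255}{57631}\right) = \frac{1711}{18} - \frac{40800}{57631} = \frac{97872241}{1037358} \approx 94.348$)
$- 1534 b - 329 = \left(-1534\right) \frac{97872241}{1037358} - 329 = - \frac{75068008847}{518679} - 329 = - \frac{75238654238}{518679}$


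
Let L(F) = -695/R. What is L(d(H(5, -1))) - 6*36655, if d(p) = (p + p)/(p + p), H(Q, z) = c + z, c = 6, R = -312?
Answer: -68617465/312 ≈ -2.1993e+5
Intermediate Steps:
H(Q, z) = 6 + z
d(p) = 1 (d(p) = (2*p)/((2*p)) = (2*p)*(1/(2*p)) = 1)
L(F) = 695/312 (L(F) = -695/(-312) = -695*(-1/312) = 695/312)
L(d(H(5, -1))) - 6*36655 = 695/312 - 6*36655 = 695/312 - 1*219930 = 695/312 - 219930 = -68617465/312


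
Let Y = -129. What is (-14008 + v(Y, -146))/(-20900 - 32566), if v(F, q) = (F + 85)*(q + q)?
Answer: 580/26733 ≈ 0.021696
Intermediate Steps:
v(F, q) = 2*q*(85 + F) (v(F, q) = (85 + F)*(2*q) = 2*q*(85 + F))
(-14008 + v(Y, -146))/(-20900 - 32566) = (-14008 + 2*(-146)*(85 - 129))/(-20900 - 32566) = (-14008 + 2*(-146)*(-44))/(-53466) = (-14008 + 12848)*(-1/53466) = -1160*(-1/53466) = 580/26733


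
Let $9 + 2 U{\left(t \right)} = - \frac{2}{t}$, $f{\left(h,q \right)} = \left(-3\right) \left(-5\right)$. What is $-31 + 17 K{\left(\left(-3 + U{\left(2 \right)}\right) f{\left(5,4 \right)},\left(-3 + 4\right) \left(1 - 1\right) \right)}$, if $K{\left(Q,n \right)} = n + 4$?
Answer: $37$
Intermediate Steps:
$f{\left(h,q \right)} = 15$
$U{\left(t \right)} = - \frac{9}{2} - \frac{1}{t}$ ($U{\left(t \right)} = - \frac{9}{2} + \frac{\left(-2\right) \frac{1}{t}}{2} = - \frac{9}{2} - \frac{1}{t}$)
$K{\left(Q,n \right)} = 4 + n$
$-31 + 17 K{\left(\left(-3 + U{\left(2 \right)}\right) f{\left(5,4 \right)},\left(-3 + 4\right) \left(1 - 1\right) \right)} = -31 + 17 \left(4 + \left(-3 + 4\right) \left(1 - 1\right)\right) = -31 + 17 \left(4 + 1 \cdot 0\right) = -31 + 17 \left(4 + 0\right) = -31 + 17 \cdot 4 = -31 + 68 = 37$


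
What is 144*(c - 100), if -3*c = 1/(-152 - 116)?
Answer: -964788/67 ≈ -14400.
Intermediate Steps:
c = 1/804 (c = -1/(3*(-152 - 116)) = -⅓/(-268) = -⅓*(-1/268) = 1/804 ≈ 0.0012438)
144*(c - 100) = 144*(1/804 - 100) = 144*(-80399/804) = -964788/67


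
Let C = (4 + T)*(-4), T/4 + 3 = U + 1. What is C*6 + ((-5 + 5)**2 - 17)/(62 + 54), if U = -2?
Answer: 33391/116 ≈ 287.85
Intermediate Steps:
T = -16 (T = -12 + 4*(-2 + 1) = -12 + 4*(-1) = -12 - 4 = -16)
C = 48 (C = (4 - 16)*(-4) = -12*(-4) = 48)
C*6 + ((-5 + 5)**2 - 17)/(62 + 54) = 48*6 + ((-5 + 5)**2 - 17)/(62 + 54) = 288 + (0**2 - 17)/116 = 288 + (0 - 17)*(1/116) = 288 - 17*1/116 = 288 - 17/116 = 33391/116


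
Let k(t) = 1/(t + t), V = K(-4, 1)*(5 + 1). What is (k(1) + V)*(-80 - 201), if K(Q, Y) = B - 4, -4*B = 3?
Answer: 7868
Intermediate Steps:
B = -¾ (B = -¼*3 = -¾ ≈ -0.75000)
K(Q, Y) = -19/4 (K(Q, Y) = -¾ - 4 = -19/4)
V = -57/2 (V = -19*(5 + 1)/4 = -19/4*6 = -57/2 ≈ -28.500)
k(t) = 1/(2*t)
(k(1) + V)*(-80 - 201) = ((½)/1 - 57/2)*(-80 - 201) = ((½)*1 - 57/2)*(-281) = (½ - 57/2)*(-281) = -28*(-281) = 7868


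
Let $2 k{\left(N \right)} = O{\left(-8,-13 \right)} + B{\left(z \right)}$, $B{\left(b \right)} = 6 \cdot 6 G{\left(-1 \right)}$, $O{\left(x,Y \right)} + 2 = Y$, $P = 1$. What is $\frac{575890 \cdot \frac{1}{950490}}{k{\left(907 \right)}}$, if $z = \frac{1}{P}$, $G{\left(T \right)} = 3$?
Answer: $\frac{115178}{8839557} \approx 0.01303$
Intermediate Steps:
$O{\left(x,Y \right)} = -2 + Y$
$z = 1$ ($z = 1^{-1} = 1$)
$B{\left(b \right)} = 108$ ($B{\left(b \right)} = 6 \cdot 6 \cdot 3 = 36 \cdot 3 = 108$)
$k{\left(N \right)} = \frac{93}{2}$ ($k{\left(N \right)} = \frac{\left(-2 - 13\right) + 108}{2} = \frac{-15 + 108}{2} = \frac{1}{2} \cdot 93 = \frac{93}{2}$)
$\frac{575890 \cdot \frac{1}{950490}}{k{\left(907 \right)}} = \frac{575890 \cdot \frac{1}{950490}}{\frac{93}{2}} = 575890 \cdot \frac{1}{950490} \cdot \frac{2}{93} = \frac{57589}{95049} \cdot \frac{2}{93} = \frac{115178}{8839557}$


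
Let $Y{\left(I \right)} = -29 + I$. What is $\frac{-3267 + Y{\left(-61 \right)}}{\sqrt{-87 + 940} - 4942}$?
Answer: $\frac{5530098}{8140837} + \frac{1119 \sqrt{853}}{8140837} \approx 0.68332$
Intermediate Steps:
$\frac{-3267 + Y{\left(-61 \right)}}{\sqrt{-87 + 940} - 4942} = \frac{-3267 - 90}{\sqrt{-87 + 940} - 4942} = \frac{-3267 - 90}{\sqrt{853} - 4942} = - \frac{3357}{-4942 + \sqrt{853}}$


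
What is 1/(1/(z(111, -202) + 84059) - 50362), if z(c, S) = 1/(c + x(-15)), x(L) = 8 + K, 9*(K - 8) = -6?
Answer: -31858364/1604450927389 ≈ -1.9856e-5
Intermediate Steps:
K = 22/3 (K = 8 + (1/9)*(-6) = 8 - 2/3 = 22/3 ≈ 7.3333)
x(L) = 46/3 (x(L) = 8 + 22/3 = 46/3)
z(c, S) = 1/(46/3 + c) (z(c, S) = 1/(c + 46/3) = 1/(46/3 + c))
1/(1/(z(111, -202) + 84059) - 50362) = 1/(1/(3/(46 + 3*111) + 84059) - 50362) = 1/(1/(3/(46 + 333) + 84059) - 50362) = 1/(1/(3/379 + 84059) - 50362) = 1/(1/(31858364/379) - 50362) = 1/(379/31858364 - 50362) = 1/(-1604450927389/31858364) = -31858364/1604450927389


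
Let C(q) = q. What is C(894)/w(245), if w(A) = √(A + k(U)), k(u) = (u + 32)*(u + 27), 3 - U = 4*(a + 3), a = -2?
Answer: 894*√1051/1051 ≈ 27.576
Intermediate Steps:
U = -1 (U = 3 - 4*(-2 + 3) = 3 - 4 = -1)
k(u) = (27 + u)*(32 + u) (k(u) = (32 + u)*(27 + u) = (27 + u)*(32 + u))
w(A) = √(806 + A) (w(A) = √(A + (864 + (-1)² + 59*(-1))) = √(A + (864 + 1 - 59)) = √(A + 806) = √(806 + A))
C(894)/w(245) = 894/(√(806 + 245)) = 894/(√1051) = 894*(√1051/1051) = 894*√1051/1051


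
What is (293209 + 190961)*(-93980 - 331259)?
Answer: -205887966630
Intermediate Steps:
(293209 + 190961)*(-93980 - 331259) = 484170*(-425239) = -205887966630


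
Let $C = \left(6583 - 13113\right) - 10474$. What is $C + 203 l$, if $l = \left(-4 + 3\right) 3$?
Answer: $-17613$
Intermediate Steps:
$l = -3$ ($l = \left(-1\right) 3 = -3$)
$C = -17004$ ($C = \left(6583 - 13113\right) - 10474 = -6530 - 10474 = -17004$)
$C + 203 l = -17004 + 203 \left(-3\right) = -17004 - 609 = -17613$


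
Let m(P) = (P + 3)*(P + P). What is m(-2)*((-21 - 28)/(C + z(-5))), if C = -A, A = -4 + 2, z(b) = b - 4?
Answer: -28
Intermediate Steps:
z(b) = -4 + b
A = -2
m(P) = 2*P*(3 + P) (m(P) = (3 + P)*(2*P) = 2*P*(3 + P))
C = 2 (C = -1*(-2) = 2)
m(-2)*((-21 - 28)/(C + z(-5))) = (2*(-2)*(3 - 2))*((-21 - 28)/(2 + (-4 - 5))) = (2*(-2)*1)*(-49/(2 - 9)) = -(-196)/(-7) = -(-196)*(-1)/7 = -4*7 = -28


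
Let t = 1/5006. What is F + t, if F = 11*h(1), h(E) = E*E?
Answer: 55067/5006 ≈ 11.000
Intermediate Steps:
h(E) = E²
t = 1/5006 ≈ 0.00019976
F = 11 (F = 11*1² = 11*1 = 11)
F + t = 11 + 1/5006 = 55067/5006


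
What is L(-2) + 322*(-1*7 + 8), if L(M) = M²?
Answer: 326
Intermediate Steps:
L(-2) + 322*(-1*7 + 8) = (-2)² + 322*(-1*7 + 8) = 4 + 322*(-7 + 8) = 4 + 322*1 = 4 + 322 = 326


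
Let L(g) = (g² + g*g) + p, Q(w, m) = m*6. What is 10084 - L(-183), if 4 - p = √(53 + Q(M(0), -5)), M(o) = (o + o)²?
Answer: -56898 + √23 ≈ -56893.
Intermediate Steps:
M(o) = 4*o² (M(o) = (2*o)² = 4*o²)
Q(w, m) = 6*m
p = 4 - √23 (p = 4 - √(53 + 6*(-5)) = 4 - √(53 - 30) = 4 - √23 ≈ -0.79583)
L(g) = 4 - √23 + 2*g² (L(g) = (g² + g*g) + (4 - √23) = (g² + g²) + (4 - √23) = 2*g² + (4 - √23) = 4 - √23 + 2*g²)
10084 - L(-183) = 10084 - (4 - √23 + 2*(-183)²) = 10084 - (4 - √23 + 2*33489) = 10084 - (4 - √23 + 66978) = 10084 - (66982 - √23) = 10084 + (-66982 + √23) = -56898 + √23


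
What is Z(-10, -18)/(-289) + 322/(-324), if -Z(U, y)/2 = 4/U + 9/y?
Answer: -234103/234090 ≈ -1.0001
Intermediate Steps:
Z(U, y) = -18/y - 8/U (Z(U, y) = -2*(4/U + 9/y) = -18/y - 8/U)
Z(-10, -18)/(-289) + 322/(-324) = (-18/(-18) - 8/(-10))/(-289) + 322/(-324) = (-18*(-1/18) - 8*(-⅒))*(-1/289) + 322*(-1/324) = (1 + ⅘)*(-1/289) - 161/162 = (9/5)*(-1/289) - 161/162 = -9/1445 - 161/162 = -234103/234090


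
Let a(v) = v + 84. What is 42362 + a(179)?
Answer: 42625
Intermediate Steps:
a(v) = 84 + v
42362 + a(179) = 42362 + (84 + 179) = 42362 + 263 = 42625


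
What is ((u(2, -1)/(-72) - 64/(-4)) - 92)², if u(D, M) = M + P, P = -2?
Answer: 3323329/576 ≈ 5769.7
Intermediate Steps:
u(D, M) = -2 + M (u(D, M) = M - 2 = -2 + M)
((u(2, -1)/(-72) - 64/(-4)) - 92)² = (((-2 - 1)/(-72) - 64/(-4)) - 92)² = ((-3*(-1/72) - 64*(-¼)) - 92)² = ((1/24 + 16) - 92)² = (385/24 - 92)² = (-1823/24)² = 3323329/576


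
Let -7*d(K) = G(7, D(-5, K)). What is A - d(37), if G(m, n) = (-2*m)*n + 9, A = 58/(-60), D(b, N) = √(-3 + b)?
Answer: 67/210 - 4*I*√2 ≈ 0.31905 - 5.6569*I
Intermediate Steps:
A = -29/30 (A = -1/60*58 = -29/30 ≈ -0.96667)
G(m, n) = 9 - 2*m*n (G(m, n) = -2*m*n + 9 = 9 - 2*m*n)
d(K) = -9/7 + 4*I*√2 (d(K) = -(9 - 2*7*√(-3 - 5))/7 = -(9 - 2*7*√(-8))/7 = -(9 - 2*7*2*I*√2)/7 = -(9 - 28*I*√2)/7 = -9/7 + 4*I*√2)
A - d(37) = -29/30 - (-9/7 + 4*I*√2) = -29/30 + (9/7 - 4*I*√2) = 67/210 - 4*I*√2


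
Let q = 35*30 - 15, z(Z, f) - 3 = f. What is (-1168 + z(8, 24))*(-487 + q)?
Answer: -625268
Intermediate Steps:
z(Z, f) = 3 + f
q = 1035 (q = 1050 - 15 = 1035)
(-1168 + z(8, 24))*(-487 + q) = (-1168 + (3 + 24))*(-487 + 1035) = (-1168 + 27)*548 = -1141*548 = -625268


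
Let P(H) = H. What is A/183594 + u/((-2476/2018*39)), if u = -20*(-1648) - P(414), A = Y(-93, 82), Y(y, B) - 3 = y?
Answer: -502419326858/738690459 ≈ -680.15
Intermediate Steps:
Y(y, B) = 3 + y
A = -90 (A = 3 - 93 = -90)
u = 32546 (u = -20*(-1648) - 1*414 = 32960 - 414 = 32546)
A/183594 + u/((-2476/2018*39)) = -90/183594 + 32546/((-2476/2018*39)) = -90*1/183594 + 32546/((-2476*1/2018*39)) = -15/30599 + 32546/((-1238/1009*39)) = -15/30599 + 32546/(-48282/1009) = -15/30599 + 32546*(-1009/48282) = -15/30599 - 16419457/24141 = -502419326858/738690459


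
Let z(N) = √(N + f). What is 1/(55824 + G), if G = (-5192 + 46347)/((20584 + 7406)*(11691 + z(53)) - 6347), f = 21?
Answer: 5977409211546053279941/333682892577125020253923369 + 1151928450*√74/333682892577125020253923369 ≈ 1.7913e-5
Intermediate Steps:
z(N) = √(21 + N) (z(N) = √(N + 21) = √(21 + N))
G = 41155/(327224743 + 27990*√74) (G = (-5192 + 46347)/((20584 + 7406)*(11691 + √(21 + 53)) - 6347) = 41155/(27990*(11691 + √74) - 6347) = 41155/((327231090 + 27990*√74) - 6347) = 41155/(327224743 + 27990*√74) ≈ 0.00012568)
1/(55824 + G) = 1/(55824 + (13466934298165/107075974456848649 - 1151928450*√74/107075974456848649)) = 1/(5977409211546053279941/107075974456848649 - 1151928450*√74/107075974456848649)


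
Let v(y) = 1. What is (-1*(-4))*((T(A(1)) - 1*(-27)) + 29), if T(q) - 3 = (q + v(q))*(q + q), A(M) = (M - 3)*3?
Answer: 476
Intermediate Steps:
A(M) = -9 + 3*M (A(M) = (-3 + M)*3 = -9 + 3*M)
T(q) = 3 + 2*q*(1 + q) (T(q) = 3 + (q + 1)*(q + q) = 3 + (1 + q)*(2*q) = 3 + 2*q*(1 + q))
(-1*(-4))*((T(A(1)) - 1*(-27)) + 29) = (-1*(-4))*(((3 + 2*(-9 + 3*1) + 2*(-9 + 3*1)²) - 1*(-27)) + 29) = 4*(((3 + 2*(-9 + 3) + 2*(-9 + 3)²) + 27) + 29) = 4*(((3 + 2*(-6) + 2*(-6)²) + 27) + 29) = 4*(((3 - 12 + 2*36) + 27) + 29) = 4*(((3 - 12 + 72) + 27) + 29) = 4*((63 + 27) + 29) = 4*(90 + 29) = 4*119 = 476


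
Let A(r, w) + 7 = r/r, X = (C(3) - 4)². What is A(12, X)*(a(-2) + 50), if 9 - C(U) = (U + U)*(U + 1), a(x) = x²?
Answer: -324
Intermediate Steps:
C(U) = 9 - 2*U*(1 + U) (C(U) = 9 - (U + U)*(U + 1) = 9 - 2*U*(1 + U))
X = 361 (X = ((9 - 2*3 - 2*3²) - 4)² = ((9 - 6 - 2*9) - 4)² = ((9 - 6 - 18) - 4)² = (-15 - 4)² = (-19)² = 361)
A(r, w) = -6 (A(r, w) = -7 + r/r = -7 + 1 = -6)
A(12, X)*(a(-2) + 50) = -6*((-2)² + 50) = -6*(4 + 50) = -6*54 = -324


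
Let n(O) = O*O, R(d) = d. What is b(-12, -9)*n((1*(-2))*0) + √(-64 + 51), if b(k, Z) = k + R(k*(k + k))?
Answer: I*√13 ≈ 3.6056*I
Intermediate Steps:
b(k, Z) = k + 2*k² (b(k, Z) = k + k*(k + k) = k + k*(2*k) = k + 2*k²)
n(O) = O²
b(-12, -9)*n((1*(-2))*0) + √(-64 + 51) = (-12*(1 + 2*(-12)))*((1*(-2))*0)² + √(-64 + 51) = (-12*(1 - 24))*(-2*0)² + √(-13) = -12*(-23)*0² + I*√13 = 276*0 + I*√13 = 0 + I*√13 = I*√13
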